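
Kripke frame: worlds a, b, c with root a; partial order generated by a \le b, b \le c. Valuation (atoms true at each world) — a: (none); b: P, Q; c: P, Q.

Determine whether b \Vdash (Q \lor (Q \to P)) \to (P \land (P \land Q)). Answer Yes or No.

b \Vdash (Q \lor (Q \to P)) \to (P \land (P \land Q)): every world accessible from b that forces Q \lor (Q \to P) (namely b, c) also forces P \land (P \land Q).

Yes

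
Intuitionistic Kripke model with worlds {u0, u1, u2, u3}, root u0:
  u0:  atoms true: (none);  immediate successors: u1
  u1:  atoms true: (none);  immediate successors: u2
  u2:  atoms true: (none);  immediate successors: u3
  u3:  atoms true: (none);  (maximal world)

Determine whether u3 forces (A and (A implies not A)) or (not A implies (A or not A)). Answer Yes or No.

Yes

u3 forces (A and (A implies not A)) or (not A implies (A or not A)) via the disjunct not A implies (A or not A).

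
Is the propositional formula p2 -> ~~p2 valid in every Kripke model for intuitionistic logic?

This is double-negation introduction, which is intuitionistically derivable.
If a world forces p2 then every accessible world forces p2 (persistence), so none forces ~p2; hence ~~p2.

Yes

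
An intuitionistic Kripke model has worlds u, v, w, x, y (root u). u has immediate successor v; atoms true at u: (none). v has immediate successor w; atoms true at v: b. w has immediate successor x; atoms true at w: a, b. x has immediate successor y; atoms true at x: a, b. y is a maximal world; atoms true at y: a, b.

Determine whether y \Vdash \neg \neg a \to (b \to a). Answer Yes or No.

Yes

y \Vdash \neg \neg a \to (b \to a): every world accessible from y that forces \neg \neg a (namely y) also forces b \to a.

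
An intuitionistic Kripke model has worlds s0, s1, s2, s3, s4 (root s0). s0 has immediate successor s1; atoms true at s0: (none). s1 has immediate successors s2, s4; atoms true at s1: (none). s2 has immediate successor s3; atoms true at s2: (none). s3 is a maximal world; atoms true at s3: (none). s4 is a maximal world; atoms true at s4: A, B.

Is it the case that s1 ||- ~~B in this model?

s1 ||-/- ~~B since s2 is accessible from s1 and s2 ||- ~B.
s2 ||- ~B: no world accessible from s2 forces B.

No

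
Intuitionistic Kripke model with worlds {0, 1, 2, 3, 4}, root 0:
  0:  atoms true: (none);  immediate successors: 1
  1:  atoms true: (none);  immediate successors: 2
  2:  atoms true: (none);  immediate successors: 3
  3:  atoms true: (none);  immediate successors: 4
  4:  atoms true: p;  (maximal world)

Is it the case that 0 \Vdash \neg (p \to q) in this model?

Yes

0 \Vdash \neg (p \to q): no world accessible from 0 forces p \to q.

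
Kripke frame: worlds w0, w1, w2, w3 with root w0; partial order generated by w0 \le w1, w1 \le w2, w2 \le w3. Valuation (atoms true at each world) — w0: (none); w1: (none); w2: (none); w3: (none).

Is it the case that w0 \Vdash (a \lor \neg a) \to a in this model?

No

w0 \nVdash (a \lor \neg a) \to a: already at w0 itself, w0 \Vdash a \lor \neg a but w0 \nVdash a.
w0 lacks atom a, so w0 \nVdash a.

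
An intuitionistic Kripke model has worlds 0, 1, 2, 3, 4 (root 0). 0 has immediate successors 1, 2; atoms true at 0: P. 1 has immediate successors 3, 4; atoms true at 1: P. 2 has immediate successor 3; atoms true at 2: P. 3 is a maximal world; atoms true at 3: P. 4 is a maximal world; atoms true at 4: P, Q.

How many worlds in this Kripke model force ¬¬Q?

1

0: does not force it — 0 ⊮ ¬¬Q since 2 is accessible from 0 and 2 ⊩ ¬Q.
1: does not force it — 1 ⊮ ¬¬Q since 3 is accessible from 1 and 3 ⊩ ¬Q.
2: does not force it — 2 ⊮ ¬¬Q since 2 is accessible from 2 and 2 ⊩ ¬Q.
3: does not force it.
4: forces it.
Worlds forcing the formula: {4}.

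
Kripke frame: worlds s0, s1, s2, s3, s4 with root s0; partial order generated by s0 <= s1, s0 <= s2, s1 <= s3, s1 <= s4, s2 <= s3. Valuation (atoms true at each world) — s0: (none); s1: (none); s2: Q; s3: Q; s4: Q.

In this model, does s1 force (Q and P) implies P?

s1 forces (Q and P) implies P vacuously: no world accessible from s1 forces the antecedent Q and P.

Yes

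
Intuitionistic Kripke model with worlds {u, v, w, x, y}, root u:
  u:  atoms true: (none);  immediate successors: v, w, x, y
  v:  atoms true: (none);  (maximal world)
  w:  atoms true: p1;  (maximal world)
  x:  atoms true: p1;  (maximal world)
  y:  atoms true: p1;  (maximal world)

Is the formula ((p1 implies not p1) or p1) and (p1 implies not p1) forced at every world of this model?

Not every world: u does not force ((p1 implies not p1) or p1) and (p1 implies not p1).
u does not force ((p1 implies not p1) or p1) and (p1 implies not p1) since u fails (p1 implies not p1) or p1.

No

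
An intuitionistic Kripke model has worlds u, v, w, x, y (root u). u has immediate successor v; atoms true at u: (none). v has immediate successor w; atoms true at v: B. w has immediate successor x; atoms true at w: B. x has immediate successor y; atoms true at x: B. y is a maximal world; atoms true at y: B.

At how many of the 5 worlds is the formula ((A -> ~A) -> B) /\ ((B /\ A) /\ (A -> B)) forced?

u: does not force it — u ||-/- ((A -> ~A) -> B) /\ ((B /\ A) /\ (A -> B)) since u fails (A -> ~A) -> B.
v: does not force it.
w: does not force it.
x: does not force it.
y: does not force it.
Worlds forcing the formula: { }.

0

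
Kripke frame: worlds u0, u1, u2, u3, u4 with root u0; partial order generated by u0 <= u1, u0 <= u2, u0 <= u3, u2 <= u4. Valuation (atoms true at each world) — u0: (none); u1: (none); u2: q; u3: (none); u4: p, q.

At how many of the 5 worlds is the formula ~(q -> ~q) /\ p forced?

1

u0: does not force it — u0 ||-/- ~(q -> ~q) /\ p since u0 fails ~(q -> ~q).
u1: does not force it — u1 ||-/- ~(q -> ~q) /\ p since u1 fails ~(q -> ~q).
u2: does not force it — u2 ||-/- ~(q -> ~q) /\ p since u2 fails p.
u3: does not force it.
u4: forces it.
Worlds forcing the formula: {u4}.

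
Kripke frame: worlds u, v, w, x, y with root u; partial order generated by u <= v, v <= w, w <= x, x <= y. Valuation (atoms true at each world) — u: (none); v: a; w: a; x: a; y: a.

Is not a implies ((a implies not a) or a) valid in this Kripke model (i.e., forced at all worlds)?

Yes

u forces not a implies ((a implies not a) or a) vacuously: no world accessible from u forces the antecedent not a.
Since the root u forces not a implies ((a implies not a) or a) and forcing is persistent (monotone upward), every world forces it.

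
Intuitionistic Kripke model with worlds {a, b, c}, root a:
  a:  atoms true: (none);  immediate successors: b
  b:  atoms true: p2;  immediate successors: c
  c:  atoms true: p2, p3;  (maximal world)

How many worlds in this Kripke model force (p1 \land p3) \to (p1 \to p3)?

3

a: forces it.
b: forces it.
c: forces it.
Worlds forcing the formula: {a, b, c}.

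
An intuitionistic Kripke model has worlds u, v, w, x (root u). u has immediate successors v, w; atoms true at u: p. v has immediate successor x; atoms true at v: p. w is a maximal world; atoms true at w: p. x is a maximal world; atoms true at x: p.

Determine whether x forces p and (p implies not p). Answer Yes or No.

No

x does not force p and (p implies not p) since x fails p implies not p.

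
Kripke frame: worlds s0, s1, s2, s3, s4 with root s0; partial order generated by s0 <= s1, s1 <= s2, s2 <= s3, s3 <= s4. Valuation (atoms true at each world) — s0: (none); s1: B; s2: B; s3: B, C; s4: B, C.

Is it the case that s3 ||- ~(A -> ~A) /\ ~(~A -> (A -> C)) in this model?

No

s3 ||-/- ~(A -> ~A) /\ ~(~A -> (A -> C)) since s3 fails ~(A -> ~A).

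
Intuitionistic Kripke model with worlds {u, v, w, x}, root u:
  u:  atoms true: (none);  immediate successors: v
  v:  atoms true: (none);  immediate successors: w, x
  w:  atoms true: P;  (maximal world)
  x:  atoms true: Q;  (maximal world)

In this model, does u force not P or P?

No

u does not force not P or P: neither disjunct is forced at u.
u does not force not P since w is accessible from u and w forces P.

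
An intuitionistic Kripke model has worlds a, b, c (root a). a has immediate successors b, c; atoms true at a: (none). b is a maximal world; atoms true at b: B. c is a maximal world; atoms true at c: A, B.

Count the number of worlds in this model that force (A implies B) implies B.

2

a: does not force it — a does not force (A implies B) implies B: already at a itself, a forces A implies B but a does not force B.
b: forces it.
c: forces it.
Worlds forcing the formula: {b, c}.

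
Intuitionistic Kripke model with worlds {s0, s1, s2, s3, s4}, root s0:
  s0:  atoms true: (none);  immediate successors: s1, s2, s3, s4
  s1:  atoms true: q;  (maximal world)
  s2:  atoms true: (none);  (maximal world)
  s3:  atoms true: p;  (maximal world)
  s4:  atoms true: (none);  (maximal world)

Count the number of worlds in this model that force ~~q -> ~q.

s0: does not force it — s0 ||-/- ~~q -> ~q: at the accessible world s1, s1 ||- ~~q but s1 ||-/- ~q.
s1: does not force it.
s2: forces it.
s3: forces it.
s4: forces it.
Worlds forcing the formula: {s2, s3, s4}.

3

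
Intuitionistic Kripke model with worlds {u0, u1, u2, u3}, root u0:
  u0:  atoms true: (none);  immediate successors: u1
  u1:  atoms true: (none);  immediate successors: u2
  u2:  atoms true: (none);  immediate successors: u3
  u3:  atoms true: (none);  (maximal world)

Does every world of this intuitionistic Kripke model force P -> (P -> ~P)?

u0 ||- P -> (P -> ~P) vacuously: no world accessible from u0 forces the antecedent P.
Since the root u0 forces P -> (P -> ~P) and forcing is persistent (monotone upward), every world forces it.

Yes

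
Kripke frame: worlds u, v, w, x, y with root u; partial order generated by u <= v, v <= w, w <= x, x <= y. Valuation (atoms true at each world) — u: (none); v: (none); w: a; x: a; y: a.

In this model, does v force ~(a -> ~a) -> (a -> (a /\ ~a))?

No

v ||-/- ~(a -> ~a) -> (a -> (a /\ ~a)): already at v itself, v ||- ~(a -> ~a) but v ||-/- a -> (a /\ ~a).
v ||-/- a -> (a /\ ~a): at the accessible world w, w ||- a but w ||-/- a /\ ~a.
w ||-/- a /\ ~a since w fails ~a.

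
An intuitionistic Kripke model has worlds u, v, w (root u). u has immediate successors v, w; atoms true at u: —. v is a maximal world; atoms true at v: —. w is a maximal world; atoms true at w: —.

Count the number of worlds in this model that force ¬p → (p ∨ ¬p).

3

u: forces it.
v: forces it.
w: forces it.
Worlds forcing the formula: {u, v, w}.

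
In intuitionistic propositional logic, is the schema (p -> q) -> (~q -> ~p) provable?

Yes

This is the forward direction of contraposition, which is intuitionistically derivable.
Assume p -> q and ~q. If p held then q would follow, contradicting ~q; so ~p.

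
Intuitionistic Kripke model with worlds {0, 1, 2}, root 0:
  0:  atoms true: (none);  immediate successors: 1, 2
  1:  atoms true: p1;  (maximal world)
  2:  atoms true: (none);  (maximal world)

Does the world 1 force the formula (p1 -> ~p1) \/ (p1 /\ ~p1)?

1 ||-/- (p1 -> ~p1) \/ (p1 /\ ~p1): neither disjunct is forced at 1.
1 ||-/- p1 -> ~p1: already at 1 itself, 1 ||- p1 but 1 ||-/- ~p1.
1 ||-/- ~p1 since 1 is accessible from 1 and 1 ||- p1.

No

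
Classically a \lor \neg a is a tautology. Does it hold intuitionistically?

This is the law of excluded middle, which is not intuitionistically valid.
A Kripke countermodel: worlds s0, s1; order generated by s0 \le s1; atoms true at each world — s0:{}; s1:{a}.
s0 \nVdash a \lor \neg a: neither disjunct is forced at s0.
s0 lacks atom a, so s0 \nVdash a.
So the root s0 does not force the formula.

No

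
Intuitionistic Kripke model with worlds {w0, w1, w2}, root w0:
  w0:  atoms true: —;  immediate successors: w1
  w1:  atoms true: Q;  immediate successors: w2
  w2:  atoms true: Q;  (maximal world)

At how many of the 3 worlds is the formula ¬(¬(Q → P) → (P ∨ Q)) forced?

w0: does not force it — w0 ⊮ ¬(¬(Q → P) → (P ∨ Q)) since w1 is accessible from w0 and w1 ⊩ ¬(Q → P) → (P ∨ Q).
w1: does not force it.
w2: does not force it.
Worlds forcing the formula: { }.

0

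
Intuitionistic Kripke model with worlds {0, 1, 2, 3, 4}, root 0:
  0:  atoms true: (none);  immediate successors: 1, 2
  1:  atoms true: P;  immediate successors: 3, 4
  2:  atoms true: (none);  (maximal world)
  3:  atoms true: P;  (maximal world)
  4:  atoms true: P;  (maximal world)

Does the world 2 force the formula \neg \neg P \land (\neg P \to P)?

2 \nVdash \neg \neg P \land (\neg P \to P) since 2 fails \neg \neg P.

No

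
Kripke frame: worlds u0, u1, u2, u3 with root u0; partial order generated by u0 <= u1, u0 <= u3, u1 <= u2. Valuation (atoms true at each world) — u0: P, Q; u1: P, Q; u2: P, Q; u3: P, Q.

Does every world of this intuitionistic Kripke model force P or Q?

u0 forces P or Q via the disjunct P.
Since the root u0 forces P or Q and forcing is persistent (monotone upward), every world forces it.

Yes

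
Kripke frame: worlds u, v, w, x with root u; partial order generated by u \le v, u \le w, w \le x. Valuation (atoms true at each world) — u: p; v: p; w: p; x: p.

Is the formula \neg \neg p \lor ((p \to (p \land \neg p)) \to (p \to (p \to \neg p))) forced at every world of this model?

Yes

u \Vdash \neg \neg p \lor ((p \to (p \land \neg p)) \to (p \to (p \to \neg p))) via the disjunct \neg \neg p.
Since the root u forces \neg \neg p \lor ((p \to (p \land \neg p)) \to (p \to (p \to \neg p))) and forcing is persistent (monotone upward), every world forces it.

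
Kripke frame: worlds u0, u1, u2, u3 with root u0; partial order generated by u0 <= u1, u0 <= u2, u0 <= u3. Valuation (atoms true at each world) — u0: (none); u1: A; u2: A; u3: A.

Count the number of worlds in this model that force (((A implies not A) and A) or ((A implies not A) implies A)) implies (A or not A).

u0: does not force it — u0 does not force (((A implies not A) and A) or ((A implies not A) implies A)) implies (A or not A): already at u0 itself, u0 forces ((A implies not A) and A) or ((A implies not A) implies A) but u0 does not force A or not A.
u1: forces it.
u2: forces it.
u3: forces it.
Worlds forcing the formula: {u1, u2, u3}.

3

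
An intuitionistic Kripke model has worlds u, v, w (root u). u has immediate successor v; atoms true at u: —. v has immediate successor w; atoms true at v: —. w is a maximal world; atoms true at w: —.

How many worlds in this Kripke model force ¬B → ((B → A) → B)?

0

u: does not force it — u ⊮ ¬B → ((B → A) → B): already at u itself, u ⊩ ¬B but u ⊮ (B → A) → B.
v: does not force it.
w: does not force it.
Worlds forcing the formula: { }.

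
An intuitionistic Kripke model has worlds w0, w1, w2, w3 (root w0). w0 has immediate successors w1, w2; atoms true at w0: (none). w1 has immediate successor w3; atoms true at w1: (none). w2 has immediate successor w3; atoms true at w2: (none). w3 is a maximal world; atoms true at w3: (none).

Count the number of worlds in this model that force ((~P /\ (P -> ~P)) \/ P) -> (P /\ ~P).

w0: does not force it — w0 ||-/- ((~P /\ (P -> ~P)) \/ P) -> (P /\ ~P): already at w0 itself, w0 ||- (~P /\ (P -> ~P)) \/ P but w0 ||-/- P /\ ~P.
w1: does not force it — w1 ||-/- ((~P /\ (P -> ~P)) \/ P) -> (P /\ ~P): already at w1 itself, w1 ||- (~P /\ (P -> ~P)) \/ P but w1 ||-/- P /\ ~P.
w2: does not force it — w2 ||-/- ((~P /\ (P -> ~P)) \/ P) -> (P /\ ~P): already at w2 itself, w2 ||- (~P /\ (P -> ~P)) \/ P but w2 ||-/- P /\ ~P.
w3: does not force it.
Worlds forcing the formula: { }.

0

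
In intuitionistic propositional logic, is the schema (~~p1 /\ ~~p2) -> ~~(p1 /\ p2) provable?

Yes

This is the distribution of double negation over conjunction, which is intuitionistically derivable.
Assume ~~p1, ~~p2, and ~(p1 /\ p2). From p1 we'd get ~p2 (since p1 /\ p2 is refuted), contradicting ~~p2; so ~p1, contradicting ~~p1.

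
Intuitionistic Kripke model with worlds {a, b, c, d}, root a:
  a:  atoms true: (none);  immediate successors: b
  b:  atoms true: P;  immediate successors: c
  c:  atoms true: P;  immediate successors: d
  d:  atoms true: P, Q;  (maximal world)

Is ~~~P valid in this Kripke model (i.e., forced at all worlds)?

Not every world: a ||-/- ~~~P.
a ||-/- ~~~P since a is accessible from a and a ||- ~~P.
a ||- ~~P: no world accessible from a forces ~P.

No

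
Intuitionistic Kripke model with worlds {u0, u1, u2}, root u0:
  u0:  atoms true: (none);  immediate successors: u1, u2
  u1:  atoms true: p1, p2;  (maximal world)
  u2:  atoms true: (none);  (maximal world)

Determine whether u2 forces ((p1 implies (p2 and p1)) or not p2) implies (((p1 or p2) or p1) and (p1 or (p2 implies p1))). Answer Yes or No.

u2 does not force ((p1 implies (p2 and p1)) or not p2) implies (((p1 or p2) or p1) and (p1 or (p2 implies p1))): already at u2 itself, u2 forces (p1 implies (p2 and p1)) or not p2 but u2 does not force ((p1 or p2) or p1) and (p1 or (p2 implies p1)).
u2 does not force ((p1 or p2) or p1) and (p1 or (p2 implies p1)) since u2 fails (p1 or p2) or p1.

No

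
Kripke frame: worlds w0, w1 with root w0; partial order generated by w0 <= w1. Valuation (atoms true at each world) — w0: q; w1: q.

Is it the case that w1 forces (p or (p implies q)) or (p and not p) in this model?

Yes

w1 forces (p or (p implies q)) or (p and not p) via the disjunct p or (p implies q).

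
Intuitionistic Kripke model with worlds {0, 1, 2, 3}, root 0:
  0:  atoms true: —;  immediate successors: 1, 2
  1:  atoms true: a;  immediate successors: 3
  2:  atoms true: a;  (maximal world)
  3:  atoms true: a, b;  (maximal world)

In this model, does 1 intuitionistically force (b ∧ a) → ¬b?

No

1 ⊮ (b ∧ a) → ¬b: at the accessible world 3, 3 ⊩ b ∧ a but 3 ⊮ ¬b.
3 ⊮ ¬b since 3 is accessible from 3 and 3 ⊩ b.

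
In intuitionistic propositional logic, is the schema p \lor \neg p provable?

This is the law of excluded middle, which is not intuitionistically valid.
A Kripke countermodel: worlds a, b; order generated by a \le b; atoms true at each world — a:{}; b:{p}.
a \nVdash p \lor \neg p: neither disjunct is forced at a.
a lacks atom p, so a \nVdash p.
So the root a does not force the formula.

No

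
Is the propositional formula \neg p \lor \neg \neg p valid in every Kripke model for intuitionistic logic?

No

This is the weak law of excluded middle, which is not intuitionistically valid.
A Kripke countermodel: worlds w0, w1, w2; order generated by w0 \le w1, w0 \le w2; atoms true at each world — w0:{}; w1:{p}; w2:{}.
w0 \nVdash \neg p \lor \neg \neg p: neither disjunct is forced at w0.
w0 \nVdash \neg p since w1 is accessible from w0 and w1 \Vdash p.
So the root w0 does not force the formula.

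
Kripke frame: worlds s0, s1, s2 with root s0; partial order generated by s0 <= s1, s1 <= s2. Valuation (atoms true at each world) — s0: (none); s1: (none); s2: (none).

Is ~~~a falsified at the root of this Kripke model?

No

s0 ||- ~~~a: no world accessible from s0 forces ~~a.
So the root s0 forces ~~~a; the model is not a countermodel.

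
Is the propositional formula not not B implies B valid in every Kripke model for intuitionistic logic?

No

This is double-negation elimination, which is not intuitionistically valid.
A Kripke countermodel: worlds w0, w1; order generated by w0 <= w1; atoms true at each world — w0:{}; w1:{B}.
w0 does not force not not B implies B: already at w0 itself, w0 forces not not B but w0 does not force B.
w0 lacks atom B, so w0 does not force B.
So the root w0 does not force the formula.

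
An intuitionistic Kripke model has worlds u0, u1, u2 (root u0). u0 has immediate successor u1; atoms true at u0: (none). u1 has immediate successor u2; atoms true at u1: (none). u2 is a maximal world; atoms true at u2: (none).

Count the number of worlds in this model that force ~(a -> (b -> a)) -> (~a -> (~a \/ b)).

u0: forces it.
u1: forces it.
u2: forces it.
Worlds forcing the formula: {u0, u1, u2}.

3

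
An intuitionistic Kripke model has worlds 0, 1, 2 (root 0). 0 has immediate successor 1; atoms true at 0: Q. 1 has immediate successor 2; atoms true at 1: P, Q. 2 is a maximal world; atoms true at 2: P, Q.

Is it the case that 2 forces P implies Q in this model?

Yes

2 forces P implies Q: every world accessible from 2 that forces P (namely 2) also forces Q.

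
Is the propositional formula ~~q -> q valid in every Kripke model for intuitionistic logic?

No

This is double-negation elimination, which is not intuitionistically valid.
A Kripke countermodel: worlds u, v; order generated by u <= v; atoms true at each world — u:{}; v:{q}.
u ||-/- ~~q -> q: already at u itself, u ||- ~~q but u ||-/- q.
u lacks atom q, so u ||-/- q.
So the root u does not force the formula.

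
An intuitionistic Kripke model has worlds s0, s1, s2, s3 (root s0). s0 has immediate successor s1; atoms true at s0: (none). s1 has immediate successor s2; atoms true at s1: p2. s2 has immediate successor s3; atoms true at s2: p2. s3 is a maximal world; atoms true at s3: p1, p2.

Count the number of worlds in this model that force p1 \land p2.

s0: does not force it — s0 \nVdash p1 \land p2 since s0 fails p1.
s1: does not force it.
s2: does not force it.
s3: forces it.
Worlds forcing the formula: {s3}.

1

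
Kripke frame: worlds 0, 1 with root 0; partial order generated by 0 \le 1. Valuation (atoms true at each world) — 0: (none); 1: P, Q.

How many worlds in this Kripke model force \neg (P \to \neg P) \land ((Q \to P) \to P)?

0: does not force it — 0 \nVdash \neg (P \to \neg P) \land ((Q \to P) \to P) since 0 fails (Q \to P) \to P.
1: forces it.
Worlds forcing the formula: {1}.

1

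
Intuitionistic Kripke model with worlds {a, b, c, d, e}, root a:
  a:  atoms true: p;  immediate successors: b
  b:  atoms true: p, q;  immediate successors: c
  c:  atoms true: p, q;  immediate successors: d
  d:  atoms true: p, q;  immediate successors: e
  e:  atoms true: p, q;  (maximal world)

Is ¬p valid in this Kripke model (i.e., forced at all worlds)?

Not every world: a ⊮ ¬p.
a ⊮ ¬p since a is accessible from a and a ⊩ p.

No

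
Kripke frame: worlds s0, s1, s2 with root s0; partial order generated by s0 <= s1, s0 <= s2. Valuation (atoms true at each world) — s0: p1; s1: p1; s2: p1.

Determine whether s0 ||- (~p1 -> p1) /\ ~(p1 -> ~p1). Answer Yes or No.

Yes

s0 ||- (~p1 -> p1) /\ ~(p1 -> ~p1) since s0 forces both conjuncts.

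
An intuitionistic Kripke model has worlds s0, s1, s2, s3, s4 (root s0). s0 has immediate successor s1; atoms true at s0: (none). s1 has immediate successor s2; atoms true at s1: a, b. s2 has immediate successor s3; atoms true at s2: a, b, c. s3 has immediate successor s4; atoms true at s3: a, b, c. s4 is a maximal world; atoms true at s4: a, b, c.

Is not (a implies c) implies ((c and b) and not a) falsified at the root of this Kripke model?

No

s0 forces not (a implies c) implies ((c and b) and not a) vacuously: no world accessible from s0 forces the antecedent not (a implies c).
So the root s0 forces not (a implies c) implies ((c and b) and not a); the model is not a countermodel.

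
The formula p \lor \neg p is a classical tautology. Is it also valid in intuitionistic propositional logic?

This is the law of excluded middle, which is not intuitionistically valid.
A Kripke countermodel: worlds 0, 1; order generated by 0 \le 1; atoms true at each world — 0:{}; 1:{p}.
0 \nVdash p \lor \neg p: neither disjunct is forced at 0.
0 lacks atom p, so 0 \nVdash p.
So the root 0 does not force the formula.

No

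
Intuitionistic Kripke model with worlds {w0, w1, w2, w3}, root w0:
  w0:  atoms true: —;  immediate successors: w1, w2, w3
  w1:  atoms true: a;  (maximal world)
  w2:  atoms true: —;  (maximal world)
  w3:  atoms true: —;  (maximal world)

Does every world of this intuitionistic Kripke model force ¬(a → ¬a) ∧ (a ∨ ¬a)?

Not every world: w0 ⊮ ¬(a → ¬a) ∧ (a ∨ ¬a).
w0 ⊮ ¬(a → ¬a) ∧ (a ∨ ¬a) since w0 fails ¬(a → ¬a).

No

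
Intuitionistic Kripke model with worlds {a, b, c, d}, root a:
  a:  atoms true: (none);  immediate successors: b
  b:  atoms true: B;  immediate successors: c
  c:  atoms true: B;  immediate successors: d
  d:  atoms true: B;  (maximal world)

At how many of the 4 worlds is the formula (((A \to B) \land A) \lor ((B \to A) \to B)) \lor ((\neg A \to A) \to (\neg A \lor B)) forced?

4

a: forces it.
b: forces it.
c: forces it.
d: forces it.
Worlds forcing the formula: {a, b, c, d}.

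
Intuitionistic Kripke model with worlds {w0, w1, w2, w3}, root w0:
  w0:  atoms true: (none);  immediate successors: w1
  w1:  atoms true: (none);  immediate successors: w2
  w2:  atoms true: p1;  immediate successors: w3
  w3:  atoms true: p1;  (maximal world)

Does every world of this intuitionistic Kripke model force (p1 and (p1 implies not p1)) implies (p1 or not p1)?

w0 forces (p1 and (p1 implies not p1)) implies (p1 or not p1) vacuously: no world accessible from w0 forces the antecedent p1 and (p1 implies not p1).
Since the root w0 forces (p1 and (p1 implies not p1)) implies (p1 or not p1) and forcing is persistent (monotone upward), every world forces it.

Yes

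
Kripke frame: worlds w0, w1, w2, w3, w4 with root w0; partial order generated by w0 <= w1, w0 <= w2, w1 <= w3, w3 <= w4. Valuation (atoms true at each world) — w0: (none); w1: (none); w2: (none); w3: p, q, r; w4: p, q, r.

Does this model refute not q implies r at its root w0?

Yes

w0 does not force not q implies r: at the accessible world w2, w2 forces not q but w2 does not force r.
w2 lacks atom r, so w2 does not force r.
So the root w0 does not force not q implies r; the model is a countermodel.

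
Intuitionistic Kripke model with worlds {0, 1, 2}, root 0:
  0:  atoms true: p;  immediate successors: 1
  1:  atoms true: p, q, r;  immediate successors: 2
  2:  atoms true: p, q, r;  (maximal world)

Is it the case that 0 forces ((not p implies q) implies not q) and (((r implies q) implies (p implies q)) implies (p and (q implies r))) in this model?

0 does not force ((not p implies q) implies not q) and (((r implies q) implies (p implies q)) implies (p and (q implies r))) since 0 fails (not p implies q) implies not q.

No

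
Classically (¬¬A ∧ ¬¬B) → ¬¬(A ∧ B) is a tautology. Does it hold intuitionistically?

This is the distribution of double negation over conjunction, which is intuitionistically derivable.
Assume ¬¬A, ¬¬B, and ¬(A ∧ B). From A we'd get ¬B (since A ∧ B is refuted), contradicting ¬¬B; so ¬A, contradicting ¬¬A.

Yes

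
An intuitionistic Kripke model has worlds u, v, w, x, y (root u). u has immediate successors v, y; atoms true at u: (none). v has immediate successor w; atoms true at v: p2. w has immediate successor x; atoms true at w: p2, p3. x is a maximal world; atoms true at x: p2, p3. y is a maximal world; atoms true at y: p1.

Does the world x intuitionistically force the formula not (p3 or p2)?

x does not force not (p3 or p2) since x is accessible from x and x forces p3 or p2.
x forces p3 or p2 via the disjunct p3.

No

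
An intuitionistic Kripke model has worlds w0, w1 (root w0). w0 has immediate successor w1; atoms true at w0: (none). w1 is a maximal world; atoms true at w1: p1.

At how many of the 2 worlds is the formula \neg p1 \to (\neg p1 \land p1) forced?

w0: forces it.
w1: forces it.
Worlds forcing the formula: {w0, w1}.

2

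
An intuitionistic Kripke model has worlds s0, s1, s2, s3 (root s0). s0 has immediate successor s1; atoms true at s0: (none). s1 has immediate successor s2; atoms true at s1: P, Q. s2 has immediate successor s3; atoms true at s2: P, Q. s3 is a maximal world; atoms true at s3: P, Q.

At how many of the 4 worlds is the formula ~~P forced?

s0: forces it.
s1: forces it.
s2: forces it.
s3: forces it.
Worlds forcing the formula: {s0, s1, s2, s3}.

4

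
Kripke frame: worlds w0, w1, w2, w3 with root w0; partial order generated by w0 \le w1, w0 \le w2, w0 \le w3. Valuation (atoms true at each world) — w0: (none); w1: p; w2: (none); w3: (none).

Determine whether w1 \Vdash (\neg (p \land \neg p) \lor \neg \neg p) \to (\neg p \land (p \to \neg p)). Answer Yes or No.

No

w1 \nVdash (\neg (p \land \neg p) \lor \neg \neg p) \to (\neg p \land (p \to \neg p)): already at w1 itself, w1 \Vdash \neg (p \land \neg p) \lor \neg \neg p but w1 \nVdash \neg p \land (p \to \neg p).
w1 \nVdash \neg p \land (p \to \neg p) since w1 fails \neg p.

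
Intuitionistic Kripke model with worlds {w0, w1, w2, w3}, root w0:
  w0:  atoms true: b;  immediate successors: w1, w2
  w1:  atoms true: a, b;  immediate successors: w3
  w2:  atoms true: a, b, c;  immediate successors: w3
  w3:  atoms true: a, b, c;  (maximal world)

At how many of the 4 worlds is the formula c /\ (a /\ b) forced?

2

w0: does not force it — w0 ||-/- c /\ (a /\ b) since w0 fails c.
w1: does not force it — w1 ||-/- c /\ (a /\ b) since w1 fails c.
w2: forces it.
w3: forces it.
Worlds forcing the formula: {w2, w3}.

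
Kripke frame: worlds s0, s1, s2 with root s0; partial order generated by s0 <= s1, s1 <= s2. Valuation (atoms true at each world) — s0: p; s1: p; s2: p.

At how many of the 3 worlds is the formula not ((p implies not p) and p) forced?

3

s0: forces it.
s1: forces it.
s2: forces it.
Worlds forcing the formula: {s0, s1, s2}.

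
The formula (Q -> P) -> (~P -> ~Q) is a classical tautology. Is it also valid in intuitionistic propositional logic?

Yes

This is the forward direction of contraposition, which is intuitionistically derivable.
Assume Q -> P and ~P. If Q held then P would follow, contradicting ~P; so ~Q.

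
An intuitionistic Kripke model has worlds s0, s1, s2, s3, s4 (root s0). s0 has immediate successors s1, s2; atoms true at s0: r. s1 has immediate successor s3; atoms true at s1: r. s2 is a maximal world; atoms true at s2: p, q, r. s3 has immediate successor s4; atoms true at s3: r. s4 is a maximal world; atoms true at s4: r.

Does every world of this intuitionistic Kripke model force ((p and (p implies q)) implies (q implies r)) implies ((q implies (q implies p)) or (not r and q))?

s0 forces ((p and (p implies q)) implies (q implies r)) implies ((q implies (q implies p)) or (not r and q)): every world accessible from s0 that forces (p and (p implies q)) implies (q implies r) (namely s0, s1, s2, s3, s4) also forces (q implies (q implies p)) or (not r and q).
Since the root s0 forces ((p and (p implies q)) implies (q implies r)) implies ((q implies (q implies p)) or (not r and q)) and forcing is persistent (monotone upward), every world forces it.

Yes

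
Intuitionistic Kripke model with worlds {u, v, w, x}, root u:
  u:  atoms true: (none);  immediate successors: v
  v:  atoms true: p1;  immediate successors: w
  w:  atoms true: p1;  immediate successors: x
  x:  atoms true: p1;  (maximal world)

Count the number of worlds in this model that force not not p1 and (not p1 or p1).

3

u: does not force it — u does not force not not p1 and (not p1 or p1) since u fails not p1 or p1.
v: forces it.
w: forces it.
x: forces it.
Worlds forcing the formula: {v, w, x}.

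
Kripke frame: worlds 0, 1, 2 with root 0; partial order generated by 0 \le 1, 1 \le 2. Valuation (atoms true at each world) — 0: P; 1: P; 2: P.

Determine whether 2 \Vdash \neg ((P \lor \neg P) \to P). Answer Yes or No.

2 \nVdash \neg ((P \lor \neg P) \to P) since 2 is accessible from 2 and 2 \Vdash (P \lor \neg P) \to P.
2 \Vdash (P \lor \neg P) \to P: every world accessible from 2 that forces P \lor \neg P (namely 2) also forces P.

No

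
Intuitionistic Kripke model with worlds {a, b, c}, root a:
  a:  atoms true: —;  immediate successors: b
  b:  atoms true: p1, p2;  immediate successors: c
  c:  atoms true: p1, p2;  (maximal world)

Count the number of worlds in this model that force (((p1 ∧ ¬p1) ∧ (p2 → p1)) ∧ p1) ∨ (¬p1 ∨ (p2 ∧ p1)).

a: does not force it — a ⊮ (((p1 ∧ ¬p1) ∧ (p2 → p1)) ∧ p1) ∨ (¬p1 ∨ (p2 ∧ p1)): neither disjunct is forced at a.
b: forces it.
c: forces it.
Worlds forcing the formula: {b, c}.

2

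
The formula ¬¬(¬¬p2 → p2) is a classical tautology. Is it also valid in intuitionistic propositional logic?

Yes

This is the double negation of double-negation elimination, which is intuitionistically derivable.
By Glivenko's theorem the double negation of any classical propositional tautology is intuitionistically provable; ¬¬p2 → p2 is classically a tautology.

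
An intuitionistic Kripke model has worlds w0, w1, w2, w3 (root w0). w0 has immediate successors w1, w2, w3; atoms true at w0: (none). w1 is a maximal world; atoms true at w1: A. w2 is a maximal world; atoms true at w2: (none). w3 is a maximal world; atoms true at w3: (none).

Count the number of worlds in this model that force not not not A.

w0: does not force it — w0 does not force not not not A since w1 is accessible from w0 and w1 forces not not A.
w1: does not force it.
w2: forces it.
w3: forces it.
Worlds forcing the formula: {w2, w3}.

2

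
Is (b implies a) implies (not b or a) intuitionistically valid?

This is the material-implication-as-disjunction principle, which is not intuitionistically valid.
A Kripke countermodel: worlds s0, s1; order generated by s0 <= s1; atoms true at each world — s0:{}; s1:{a,b}.
s0 does not force (b implies a) implies (not b or a): already at s0 itself, s0 forces b implies a but s0 does not force not b or a.
s0 does not force not b or a: neither disjunct is forced at s0.
s0 does not force not b since s1 is accessible from s0 and s1 forces b.
So the root s0 does not force the formula.

No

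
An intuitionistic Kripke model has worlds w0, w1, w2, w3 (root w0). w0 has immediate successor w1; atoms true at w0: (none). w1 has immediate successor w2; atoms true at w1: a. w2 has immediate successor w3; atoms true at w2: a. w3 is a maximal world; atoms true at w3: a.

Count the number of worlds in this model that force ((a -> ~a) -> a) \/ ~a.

w0: forces it.
w1: forces it.
w2: forces it.
w3: forces it.
Worlds forcing the formula: {w0, w1, w2, w3}.

4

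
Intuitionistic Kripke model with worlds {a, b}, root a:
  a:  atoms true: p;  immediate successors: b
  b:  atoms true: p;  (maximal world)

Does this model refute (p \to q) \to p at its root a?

No

a \Vdash (p \to q) \to p vacuously: no world accessible from a forces the antecedent p \to q.
So the root a forces (p \to q) \to p; the model is not a countermodel.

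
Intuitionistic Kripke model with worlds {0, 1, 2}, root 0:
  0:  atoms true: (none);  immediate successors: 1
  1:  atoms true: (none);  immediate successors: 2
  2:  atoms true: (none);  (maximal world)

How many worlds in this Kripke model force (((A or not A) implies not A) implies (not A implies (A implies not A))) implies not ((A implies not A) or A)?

0: does not force it — 0 does not force (((A or not A) implies not A) implies (not A implies (A implies not A))) implies not ((A implies not A) or A): already at 0 itself, 0 forces ((A or not A) implies not A) implies (not A implies (A implies not A)) but 0 does not force not ((A implies not A) or A).
1: does not force it.
2: does not force it.
Worlds forcing the formula: { }.

0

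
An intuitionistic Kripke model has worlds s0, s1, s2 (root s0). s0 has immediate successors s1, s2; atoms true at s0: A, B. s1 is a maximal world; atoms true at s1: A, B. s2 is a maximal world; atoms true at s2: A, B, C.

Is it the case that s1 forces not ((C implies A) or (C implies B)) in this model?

s1 does not force not ((C implies A) or (C implies B)) since s1 is accessible from s1 and s1 forces (C implies A) or (C implies B).
s1 forces (C implies A) or (C implies B) via the disjunct C implies A.

No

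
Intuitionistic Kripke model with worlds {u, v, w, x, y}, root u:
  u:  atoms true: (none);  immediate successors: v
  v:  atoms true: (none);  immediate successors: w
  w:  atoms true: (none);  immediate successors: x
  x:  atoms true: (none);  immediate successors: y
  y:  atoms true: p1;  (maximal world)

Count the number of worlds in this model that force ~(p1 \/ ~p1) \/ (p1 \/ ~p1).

1

u: does not force it — u ||-/- ~(p1 \/ ~p1) \/ (p1 \/ ~p1): neither disjunct is forced at u.
v: does not force it.
w: does not force it.
x: does not force it.
y: forces it.
Worlds forcing the formula: {y}.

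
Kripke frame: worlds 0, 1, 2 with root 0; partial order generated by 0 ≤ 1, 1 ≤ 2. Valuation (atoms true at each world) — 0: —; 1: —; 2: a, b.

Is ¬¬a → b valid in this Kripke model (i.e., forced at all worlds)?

No

Not every world: 0 ⊮ ¬¬a → b.
0 ⊮ ¬¬a → b: already at 0 itself, 0 ⊩ ¬¬a but 0 ⊮ b.
0 lacks atom b, so 0 ⊮ b.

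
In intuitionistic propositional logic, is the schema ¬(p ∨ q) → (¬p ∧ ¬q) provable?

Yes

This is a constructively valid De Morgan direction (negated disjunction to conjunction of negations), which is intuitionistically derivable.
From ¬(p ∨ q): if p held then p ∨ q would, contradiction — so ¬p; similarly ¬q.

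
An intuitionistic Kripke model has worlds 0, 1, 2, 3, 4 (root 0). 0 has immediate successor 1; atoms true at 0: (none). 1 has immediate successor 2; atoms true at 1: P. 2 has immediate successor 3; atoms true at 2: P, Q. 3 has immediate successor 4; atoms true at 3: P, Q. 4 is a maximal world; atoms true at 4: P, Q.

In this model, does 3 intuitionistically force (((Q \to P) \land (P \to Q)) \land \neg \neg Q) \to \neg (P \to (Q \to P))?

3 \nVdash (((Q \to P) \land (P \to Q)) \land \neg \neg Q) \to \neg (P \to (Q \to P)): already at 3 itself, 3 \Vdash ((Q \to P) \land (P \to Q)) \land \neg \neg Q but 3 \nVdash \neg (P \to (Q \to P)).
3 \nVdash \neg (P \to (Q \to P)) since 3 is accessible from 3 and 3 \Vdash P \to (Q \to P).
3 \Vdash P \to (Q \to P): every world accessible from 3 that forces P (namely 3, 4) also forces Q \to P.

No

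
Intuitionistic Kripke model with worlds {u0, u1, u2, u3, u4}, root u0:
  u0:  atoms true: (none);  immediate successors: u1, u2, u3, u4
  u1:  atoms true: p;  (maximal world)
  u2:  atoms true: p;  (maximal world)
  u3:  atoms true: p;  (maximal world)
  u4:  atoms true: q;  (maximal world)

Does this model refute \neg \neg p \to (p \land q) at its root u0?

Yes

u0 \nVdash \neg \neg p \to (p \land q): at the accessible world u1, u1 \Vdash \neg \neg p but u1 \nVdash p \land q.
u1 \nVdash p \land q since u1 fails q.
So the root u0 does not force \neg \neg p \to (p \land q); the model is a countermodel.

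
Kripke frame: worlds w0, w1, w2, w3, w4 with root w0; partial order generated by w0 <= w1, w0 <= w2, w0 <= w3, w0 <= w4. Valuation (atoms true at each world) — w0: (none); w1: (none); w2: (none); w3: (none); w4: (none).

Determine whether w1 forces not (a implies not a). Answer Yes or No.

w1 does not force not (a implies not a) since w1 is accessible from w1 and w1 forces a implies not a.
w1 forces a implies not a vacuously: no world accessible from w1 forces the antecedent a.

No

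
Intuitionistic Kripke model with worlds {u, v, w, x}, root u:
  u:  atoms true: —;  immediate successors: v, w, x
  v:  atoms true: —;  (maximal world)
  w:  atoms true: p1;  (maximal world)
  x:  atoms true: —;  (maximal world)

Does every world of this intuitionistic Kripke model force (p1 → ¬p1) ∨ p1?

Not every world: u ⊮ (p1 → ¬p1) ∨ p1.
u ⊮ (p1 → ¬p1) ∨ p1: neither disjunct is forced at u.
u ⊮ p1 → ¬p1: at the accessible world w, w ⊩ p1 but w ⊮ ¬p1.
w ⊮ ¬p1 since w is accessible from w and w ⊩ p1.

No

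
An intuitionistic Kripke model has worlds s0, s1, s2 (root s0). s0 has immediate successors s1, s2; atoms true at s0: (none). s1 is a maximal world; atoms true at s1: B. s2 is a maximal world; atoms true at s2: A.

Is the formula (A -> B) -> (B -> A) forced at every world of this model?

Not every world: s0 ||-/- (A -> B) -> (B -> A).
s0 ||-/- (A -> B) -> (B -> A): at the accessible world s1, s1 ||- A -> B but s1 ||-/- B -> A.
s1 ||-/- B -> A: already at s1 itself, s1 ||- B but s1 ||-/- A.

No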